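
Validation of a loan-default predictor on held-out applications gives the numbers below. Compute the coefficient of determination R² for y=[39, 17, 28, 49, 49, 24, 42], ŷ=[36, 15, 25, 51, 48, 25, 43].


ȳ = 35.4286
SS_res = Σ(y-ŷ)² = 29
SS_tot = Σ(y-ȳ)² = 949.71
R² = 1 - SS_res/SS_tot = 1 - 0.0305 = 0.9695

0.9695


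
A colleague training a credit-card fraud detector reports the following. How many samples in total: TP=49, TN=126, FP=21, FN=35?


Total = TP + TN + FP + FN
= 49 + 126 + 21 + 35
= 231
(Predicted positive: 70, predicted negative: 161)

231


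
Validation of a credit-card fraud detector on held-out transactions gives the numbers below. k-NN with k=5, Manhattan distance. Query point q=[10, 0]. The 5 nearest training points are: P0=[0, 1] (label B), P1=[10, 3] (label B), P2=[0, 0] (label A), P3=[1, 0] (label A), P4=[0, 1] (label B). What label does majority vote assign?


d(q,P0) = 11  (label B)
d(q,P1) = 3  (label B)
d(q,P2) = 10  (label A)
d(q,P3) = 9  (label A)
d(q,P4) = 11  (label B)
Votes: A=2, B=3
Majority → B

B


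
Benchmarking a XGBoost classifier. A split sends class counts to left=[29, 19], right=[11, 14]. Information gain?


Parent = [40, 33], H_parent = 0.9934
H_left = 0.9685 (n=48), H_right = 0.9896 (n=25)
H_children = (48/73)·0.9685 + (25/73)·0.9896 = 0.9757
IG = 0.9934 - 0.9757 = 0.0177

0.0177


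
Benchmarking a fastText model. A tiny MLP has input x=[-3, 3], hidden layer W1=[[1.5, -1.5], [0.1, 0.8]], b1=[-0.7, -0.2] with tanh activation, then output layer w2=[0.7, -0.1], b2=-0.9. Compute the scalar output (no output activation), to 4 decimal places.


z1[0] = (1.5)·(-3) + (-1.5)·(3) - 0.7 = -9.7
z1[1] = (0.1)·(-3) + (0.8)·(3) - 0.2 = 1.9
h = tanh(z1) = [-1.0, 0.9562]
output = (0.7)·(-1.0) + (-0.1)·(0.9562) - 0.9 = -1.6956

-1.6956


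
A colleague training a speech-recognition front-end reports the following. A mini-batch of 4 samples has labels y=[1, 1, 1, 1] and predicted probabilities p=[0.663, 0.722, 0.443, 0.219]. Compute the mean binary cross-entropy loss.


L[0] = -ln(0.663) = 0.411
L[1] = -ln(0.722) = 0.3257
L[2] = -ln(0.443) = 0.8142
L[3] = -ln(0.219) = 1.5187
mean = (0.411 + 0.3257 + 0.8142 + 1.5187)/4 = 0.7674

0.7674


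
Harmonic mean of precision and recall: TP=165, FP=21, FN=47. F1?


Precision = 165/186 = 0.8871
Recall = 165/212 = 0.7783
F1 = 2·P·R/(P+R) = 2·TP/(2·TP+FP+FN) = 330/(330+21+47) = 330/398 = 0.8291

0.8291


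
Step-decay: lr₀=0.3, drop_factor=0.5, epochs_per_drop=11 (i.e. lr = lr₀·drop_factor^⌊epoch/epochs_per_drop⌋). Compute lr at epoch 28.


n_drops = ⌊28/11⌋ = 2
lr = 0.3·0.5^2 = 0.3·0.25 = 0.075

0.075


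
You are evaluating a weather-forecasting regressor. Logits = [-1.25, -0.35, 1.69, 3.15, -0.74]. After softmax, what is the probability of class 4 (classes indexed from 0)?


Exponentials: e^-1.25=0.2865, e^-0.35=0.7047, e^1.69=5.4195, e^3.15=23.3361, e^-0.74=0.4771
Sum = 30.2239
Softmax = [0.0095, 0.0233, 0.1793, 0.7721, 0.0158]
p[4] = 0.4771/30.2239 = 0.0158

0.0158


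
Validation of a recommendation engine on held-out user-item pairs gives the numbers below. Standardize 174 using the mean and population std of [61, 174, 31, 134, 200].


μ = 120, σ = 64.6746
z = (174 - 120)/64.6746 = 0.8349

0.8349


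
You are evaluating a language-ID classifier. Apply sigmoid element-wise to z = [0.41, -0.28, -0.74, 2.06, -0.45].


σ(0.41) = 1/(1+e^-0.41) = 0.6011
σ(-0.28) = 1/(1+e^0.28) = 0.4305
σ(-0.74) = 1/(1+e^0.74) = 0.323
σ(2.06) = 1/(1+e^-2.06) = 0.887
σ(-0.45) = 1/(1+e^0.45) = 0.3894
result = [0.6011, 0.4305, 0.323, 0.887, 0.3894]

[0.6011, 0.4305, 0.323, 0.887, 0.3894]


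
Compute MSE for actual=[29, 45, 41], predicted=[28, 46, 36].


Squared errors: (29-28)²=1, (45-46)²=1, (41-36)²=25
Sum = 27
MSE = 27/3 = 9

9


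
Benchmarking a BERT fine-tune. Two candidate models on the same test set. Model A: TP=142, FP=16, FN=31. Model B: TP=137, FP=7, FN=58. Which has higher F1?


Model A: P=142/158=0.8987, R=142/173=0.8208, F1=2PR/(P+R)=2TP/(2TP+FP+FN)=284/331=0.858
Model B: P=137/144=0.9514, R=137/195=0.7026, F1=2PR/(P+R)=2TP/(2TP+FP+FN)=274/339=0.8083
0.858 > 0.8083 → Model A

Model A


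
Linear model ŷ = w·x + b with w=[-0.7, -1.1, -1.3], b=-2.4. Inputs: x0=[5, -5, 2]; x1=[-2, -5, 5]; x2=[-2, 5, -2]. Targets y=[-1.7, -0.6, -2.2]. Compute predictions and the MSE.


ŷ0 = (-0.7)·(5) + (-1.1)·(-5) + (-1.3)·(2) - 2.4 = -3.0
ŷ1 = (-0.7)·(-2) + (-1.1)·(-5) + (-1.3)·(5) - 2.4 = -2.0
ŷ2 = (-0.7)·(-2) + (-1.1)·(5) + (-1.3)·(-2) - 2.4 = -3.9
errors² = [1.69, 1.96, 2.89]
MSE = 6.5400/3 = 2.18

2.18


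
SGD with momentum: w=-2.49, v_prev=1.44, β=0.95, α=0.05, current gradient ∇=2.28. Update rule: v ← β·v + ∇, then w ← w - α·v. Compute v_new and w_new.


v_new = 0.95·1.44 + 2.28 = 1.368 + 2.28 = 3.648
w_new = -2.49 - 0.05·3.648 = -2.49 - 0.1824 = -2.6724

v_new=3.648, w_new=-2.6724


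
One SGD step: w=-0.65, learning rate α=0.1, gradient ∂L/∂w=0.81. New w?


w_new = w - α·∇
= -0.65 - 0.1·0.81
= -0.65 - 0.081
= -0.731

-0.731


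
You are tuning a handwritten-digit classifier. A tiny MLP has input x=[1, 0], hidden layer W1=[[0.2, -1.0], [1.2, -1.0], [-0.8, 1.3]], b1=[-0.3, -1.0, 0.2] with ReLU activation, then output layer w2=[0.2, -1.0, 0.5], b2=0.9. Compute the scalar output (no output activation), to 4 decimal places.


z1[0] = (0.2)·(1) + (-1.0)·(0) - 0.3 = -0.1
z1[1] = (1.2)·(1) + (-1.0)·(0) - 1.0 = 0.2
z1[2] = (-0.8)·(1) + (1.3)·(0) + 0.2 = -0.6
h = ReLU(z1) = [0.0, 0.2, 0.0]
output = (0.2)·(0.0) + (-1.0)·(0.2) + (0.5)·(0.0) + 0.9 = 0.7

0.7


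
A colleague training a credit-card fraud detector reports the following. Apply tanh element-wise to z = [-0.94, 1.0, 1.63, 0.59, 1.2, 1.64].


tanh(-0.94) = -0.7352
tanh(1.0) = 0.7616
tanh(1.63) = 0.9261
tanh(0.59) = 0.5299
tanh(1.2) = 0.8337
tanh(1.64) = 0.9275
result = [-0.7352, 0.7616, 0.9261, 0.5299, 0.8337, 0.9275]

[-0.7352, 0.7616, 0.9261, 0.5299, 0.8337, 0.9275]


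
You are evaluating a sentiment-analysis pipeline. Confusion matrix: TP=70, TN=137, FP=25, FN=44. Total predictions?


Total = TP + TN + FP + FN
= 70 + 137 + 25 + 44
= 276
(Predicted positive: 95, predicted negative: 181)

276


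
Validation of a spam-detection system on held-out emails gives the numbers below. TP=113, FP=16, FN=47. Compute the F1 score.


Precision = 113/129 = 0.876
Recall = 113/160 = 0.7063
F1 = 2·P·R/(P+R) = 2·TP/(2·TP+FP+FN) = 226/(226+16+47) = 226/289 = 0.782

0.782


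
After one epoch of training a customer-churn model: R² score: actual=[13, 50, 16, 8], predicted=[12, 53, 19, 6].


ȳ = 21.75
SS_res = Σ(y-ŷ)² = 23
SS_tot = Σ(y-ȳ)² = 1096.75
R² = 1 - SS_res/SS_tot = 1 - 0.021 = 0.979

0.979


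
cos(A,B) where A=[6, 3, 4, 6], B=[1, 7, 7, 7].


A·B = 6·1 + 3·7 + 4·7 + 6·7 = 97
‖A‖ = √97 = 9.8489, ‖B‖ = √148 = 12.1655
cos = 97/(√97·√148) = 97/√14356 = 0.8096

0.8096


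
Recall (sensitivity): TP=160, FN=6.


Recall = TP/(TP+FN)
= 160/(160+6)
= 160/166 = 96.39%

96.39%


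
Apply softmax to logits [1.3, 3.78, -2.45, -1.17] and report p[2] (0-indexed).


Exponentials: e^1.3=3.6693, e^3.78=43.816, e^-2.45=0.0863, e^-1.17=0.3104
Sum = 47.882
Softmax = [0.0766, 0.9151, 0.0018, 0.0065]
p[2] = 0.0863/47.882 = 0.0018

0.0018


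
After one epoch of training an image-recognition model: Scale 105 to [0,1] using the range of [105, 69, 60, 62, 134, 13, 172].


min=13, max=172
(105-13)/(172-13) = 92/159 = 0.5786

0.5786


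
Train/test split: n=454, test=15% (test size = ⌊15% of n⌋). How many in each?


Test = ⌊454·15/100⌋ = 68
Train = 454 - 68 = 386

Train: 386, Test: 68


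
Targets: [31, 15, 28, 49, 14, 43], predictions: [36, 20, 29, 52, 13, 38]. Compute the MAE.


Absolute errors: |31-36|=5, |15-20|=5, |28-29|=1, |49-52|=3, |14-13|=1, |43-38|=5
Sum = 20
MAE = 20/6 = 10/3

10/3


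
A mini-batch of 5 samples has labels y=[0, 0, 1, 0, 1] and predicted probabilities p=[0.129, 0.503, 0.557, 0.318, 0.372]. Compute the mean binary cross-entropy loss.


L[0] = -ln(1-0.129) = -ln(0.871) = 0.1381
L[1] = -ln(1-0.503) = -ln(0.497) = 0.6992
L[2] = -ln(0.557) = 0.5852
L[3] = -ln(1-0.318) = -ln(0.682) = 0.3827
L[4] = -ln(0.372) = 0.9889
mean = (0.1381 + 0.6992 + 0.5852 + 0.3827 + 0.9889)/5 = 0.5588

0.5588


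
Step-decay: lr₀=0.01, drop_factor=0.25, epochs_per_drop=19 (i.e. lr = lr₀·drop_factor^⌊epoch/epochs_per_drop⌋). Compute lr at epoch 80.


n_drops = ⌊80/19⌋ = 4
lr = 0.01·0.25^4 = 0.01·0.00390625 = 0.0000390625

0.0000390625


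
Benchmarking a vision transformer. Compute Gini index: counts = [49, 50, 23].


Probabilities: [49/122, 50/122, 23/122] ≈ [0.4016, 0.4098, 0.1885]
Σpᵢ² = (2401 + 2500 + 529)/122² = 5430/14884
Gini = 1 - Σpᵢ² = 1 - 5430/14884 = 0.6352

0.6352


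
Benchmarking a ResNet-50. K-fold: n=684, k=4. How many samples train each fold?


Fold size = 684/4 = 171
Training per fold = 684 - 171 = 513

513


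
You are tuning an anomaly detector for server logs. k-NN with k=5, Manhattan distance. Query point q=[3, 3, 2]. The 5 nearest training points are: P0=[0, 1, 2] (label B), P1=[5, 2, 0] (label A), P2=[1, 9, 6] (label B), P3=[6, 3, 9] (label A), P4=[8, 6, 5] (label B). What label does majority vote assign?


d(q,P0) = 5  (label B)
d(q,P1) = 5  (label A)
d(q,P2) = 12  (label B)
d(q,P3) = 10  (label A)
d(q,P4) = 11  (label B)
Votes: A=2, B=3
Majority → B

B


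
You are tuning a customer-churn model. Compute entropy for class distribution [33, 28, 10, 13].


Probabilities: [33/84, 28/84, 10/84, 13/84] ≈ [0.3929, 0.3333, 0.119, 0.1548]
H = -((33/84)·log₂(33/84) + (28/84)·log₂(28/84) + (10/84)·log₂(10/84) + (13/84)·log₂(13/84))
  = 1.84 bits

1.84 bits


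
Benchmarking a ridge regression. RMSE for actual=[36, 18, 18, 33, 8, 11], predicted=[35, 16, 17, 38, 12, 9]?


MSE = 51/6 = 8.5
RMSE = √(51/6) = 2.9155

2.9155


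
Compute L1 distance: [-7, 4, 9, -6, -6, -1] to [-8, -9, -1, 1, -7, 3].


d = |-7+ 8| + |4+ 9| + |9+ 1| + |-6-1| + |-6+ 7| + |-1-3|
  = 1 + 13 + 10 + 7 + 1 + 4
  = 36

36


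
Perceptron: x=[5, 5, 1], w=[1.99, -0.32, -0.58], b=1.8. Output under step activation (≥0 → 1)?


z = (5)·(1.99) + (5)·(-0.32) + (1)·(-0.58) + 1.8
  = 9.57
step(z) = 1 (z≥0)

1


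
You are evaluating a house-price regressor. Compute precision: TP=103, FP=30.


Precision = TP/(TP+FP)
= 103/(103+30)
= 103/133 = 77.44%

77.44%


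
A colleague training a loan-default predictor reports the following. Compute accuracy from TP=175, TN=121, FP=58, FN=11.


Accuracy = (TP+TN)/(TP+TN+FP+FN)
= (175+121)/(365)
= 296/365 = 81.1%

81.1%


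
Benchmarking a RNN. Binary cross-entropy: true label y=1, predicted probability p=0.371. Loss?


BCE = -[y·ln(p) + (1-y)·ln(1-p)]
= -1·ln(0.371) - 0
= -ln(0.371) = 0.9916

0.9916


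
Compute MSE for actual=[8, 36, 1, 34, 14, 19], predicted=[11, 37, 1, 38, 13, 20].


Squared errors: (8-11)²=9, (36-37)²=1, (1-1)²=0, (34-38)²=16, (14-13)²=1, (19-20)²=1
Sum = 28
MSE = 28/6 = 14/3

14/3


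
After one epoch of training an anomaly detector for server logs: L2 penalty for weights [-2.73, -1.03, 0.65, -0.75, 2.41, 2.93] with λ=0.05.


‖w‖₂² = (-2.73)² + (-1.03)² + (0.65)² + (-0.75)² + (2.41)² + (2.93)²
     = 7.4529 + 1.0609 + 0.4225 + 0.5625 + 5.8081 + 8.5849
     = 23.8918
λ·‖w‖₂² = 0.05·23.8918 = 1.19459

1.19459


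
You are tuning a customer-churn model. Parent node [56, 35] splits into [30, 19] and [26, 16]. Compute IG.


Parent = [56, 35], H_parent = 0.9612
H_left = 0.9633 (n=49), H_right = 0.9587 (n=42)
H_children = (49/91)·0.9633 + (42/91)·0.9587 = 0.9612
IG = 0.9612 - 0.9612 = 0.0

0.0


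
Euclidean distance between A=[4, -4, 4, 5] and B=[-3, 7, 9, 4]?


d = √((4+ 3)² + (-4-7)² + (4-9)² + (5-4)²)
  = √(49 + 121 + 25 + 1)
  = √196 = 14.0

14.0


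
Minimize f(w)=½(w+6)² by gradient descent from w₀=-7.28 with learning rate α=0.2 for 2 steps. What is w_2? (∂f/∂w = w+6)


step 1: grad = -7.28+6 = -1.28; w = -7.28 - 0.2·(-1.28) = -7.024
step 2: grad = -7.024+6 = -1.024; w = -7.024 - 0.2·(-1.024) = -6.8192

-6.8192


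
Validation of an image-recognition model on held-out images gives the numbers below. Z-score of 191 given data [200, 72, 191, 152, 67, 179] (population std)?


μ = 143.5, σ = 54.3837
z = (191 - 143.5)/54.3837 = 0.8734

0.8734


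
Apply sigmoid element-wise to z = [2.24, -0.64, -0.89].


σ(2.24) = 1/(1+e^-2.24) = 0.9038
σ(-0.64) = 1/(1+e^0.64) = 0.3452
σ(-0.89) = 1/(1+e^0.89) = 0.2911
result = [0.9038, 0.3452, 0.2911]

[0.9038, 0.3452, 0.2911]


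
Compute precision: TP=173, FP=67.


Precision = TP/(TP+FP)
= 173/(173+67)
= 173/240 = 72.08%

72.08%


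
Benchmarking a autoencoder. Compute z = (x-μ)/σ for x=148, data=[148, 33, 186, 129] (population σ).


μ = 124, σ = 56.4048
z = (148 - 124)/56.4048 = 0.4255

0.4255


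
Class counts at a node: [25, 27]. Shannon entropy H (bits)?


Probabilities: [25/52, 27/52] ≈ [0.4808, 0.5192]
H = -((25/52)·log₂(25/52) + (27/52)·log₂(27/52))
  = 0.9989 bits

0.9989 bits


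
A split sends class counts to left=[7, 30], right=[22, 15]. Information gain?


Parent = [29, 45], H_parent = 0.966
H_left = 0.6998 (n=37), H_right = 0.974 (n=37)
H_children = (37/74)·0.6998 + (37/74)·0.974 = 0.8369
IG = 0.966 - 0.8369 = 0.1291

0.1291


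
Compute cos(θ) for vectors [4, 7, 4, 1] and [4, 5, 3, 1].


A·B = 4·4 + 7·5 + 4·3 + 1·1 = 64
‖A‖ = √82 = 9.0554, ‖B‖ = √51 = 7.1414
cos = 64/(√82·√51) = 64/√4182 = 0.9897

0.9897


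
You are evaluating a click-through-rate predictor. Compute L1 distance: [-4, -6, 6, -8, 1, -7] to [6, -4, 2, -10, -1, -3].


d = |-4-6| + |-6+ 4| + |6-2| + |-8+ 10| + |1+ 1| + |-7+ 3|
  = 10 + 2 + 4 + 2 + 2 + 4
  = 24

24


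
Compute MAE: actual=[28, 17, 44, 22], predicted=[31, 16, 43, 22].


Absolute errors: |28-31|=3, |17-16|=1, |44-43|=1, |22-22|=0
Sum = 5
MAE = 5/4 = 5/4

5/4


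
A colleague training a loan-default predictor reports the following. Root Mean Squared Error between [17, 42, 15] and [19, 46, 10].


MSE = 45/3 = 15
RMSE = √(45/3) = 3.873

3.873


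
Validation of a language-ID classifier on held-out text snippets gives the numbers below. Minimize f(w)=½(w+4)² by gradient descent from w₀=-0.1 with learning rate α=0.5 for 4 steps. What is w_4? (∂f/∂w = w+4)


step 1: grad = -0.1+4 = 3.9; w = -0.1 - 0.5·(3.9) = -2.05
step 2: grad = -2.05+4 = 1.95; w = -2.05 - 0.5·(1.95) = -3.025
step 3: grad = -3.025+4 = 0.975; w = -3.025 - 0.5·(0.975) = -3.5125
step 4: grad = -3.5125+4 = 0.4875; w = -3.5125 - 0.5·(0.4875) = -3.75625

-3.75625


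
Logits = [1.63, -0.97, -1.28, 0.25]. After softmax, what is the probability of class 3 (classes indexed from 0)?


Exponentials: e^1.63=5.1039, e^-0.97=0.3791, e^-1.28=0.278, e^0.25=1.284
Sum = 7.045
Softmax = [0.7245, 0.0538, 0.0395, 0.1823]
p[3] = 1.284/7.045 = 0.1823

0.1823


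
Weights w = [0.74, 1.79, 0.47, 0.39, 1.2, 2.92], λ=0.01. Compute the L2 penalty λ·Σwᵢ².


‖w‖₂² = (0.74)² + (1.79)² + (0.47)² + (0.39)² + (1.2)² + (2.92)²
     = 0.5476 + 3.2041 + 0.2209 + 0.1521 + 1.44 + 8.5264
     = 14.0911
λ·‖w‖₂² = 0.01·14.0911 = 0.140911

0.140911


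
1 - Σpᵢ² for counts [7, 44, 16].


Probabilities: [7/67, 44/67, 16/67] ≈ [0.1045, 0.6567, 0.2388]
Σpᵢ² = (49 + 1936 + 256)/67² = 2241/4489
Gini = 1 - Σpᵢ² = 1 - 2241/4489 = 0.5008

0.5008


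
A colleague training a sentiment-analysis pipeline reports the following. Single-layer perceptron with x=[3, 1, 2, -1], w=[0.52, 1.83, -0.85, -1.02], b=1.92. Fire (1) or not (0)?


z = (3)·(0.52) + (1)·(1.83) + (2)·(-0.85) + (-1)·(-1.02) + 1.92
  = 4.63
step(z) = 1 (z≥0)

1


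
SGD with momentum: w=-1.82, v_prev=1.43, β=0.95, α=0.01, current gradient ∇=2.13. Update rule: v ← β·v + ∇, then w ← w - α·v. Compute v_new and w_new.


v_new = 0.95·1.43 + 2.13 = 1.3585 + 2.13 = 3.4885
w_new = -1.82 - 0.01·3.4885 = -1.82 - 0.034885 = -1.854885

v_new=3.4885, w_new=-1.854885


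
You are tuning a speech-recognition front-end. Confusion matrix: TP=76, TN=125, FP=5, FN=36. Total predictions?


Total = TP + TN + FP + FN
= 76 + 125 + 5 + 36
= 242
(Predicted positive: 81, predicted negative: 161)

242


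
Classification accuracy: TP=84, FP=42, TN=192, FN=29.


Accuracy = (TP+TN)/(TP+TN+FP+FN)
= (84+192)/(347)
= 276/347 = 79.54%

79.54%


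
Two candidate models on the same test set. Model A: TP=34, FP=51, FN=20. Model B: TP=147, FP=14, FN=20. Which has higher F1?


Model A: P=34/85=0.4, R=34/54=0.6296, F1=2PR/(P+R)=2TP/(2TP+FP+FN)=68/139=0.4892
Model B: P=147/161=0.913, R=147/167=0.8802, F1=2PR/(P+R)=2TP/(2TP+FP+FN)=294/328=0.8963
0.4892 < 0.8963 → Model B

Model B


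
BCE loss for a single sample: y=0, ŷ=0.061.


BCE = -[y·ln(p) + (1-y)·ln(1-p)]
= -0 - 1·ln(1-0.061)
= -ln(0.939) = 0.0629

0.0629


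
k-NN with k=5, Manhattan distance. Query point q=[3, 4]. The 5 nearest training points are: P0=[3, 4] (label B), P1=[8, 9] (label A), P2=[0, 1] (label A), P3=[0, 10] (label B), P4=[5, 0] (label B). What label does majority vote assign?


d(q,P0) = 0  (label B)
d(q,P1) = 10  (label A)
d(q,P2) = 6  (label A)
d(q,P3) = 9  (label B)
d(q,P4) = 6  (label B)
Votes: A=2, B=3
Majority → B

B


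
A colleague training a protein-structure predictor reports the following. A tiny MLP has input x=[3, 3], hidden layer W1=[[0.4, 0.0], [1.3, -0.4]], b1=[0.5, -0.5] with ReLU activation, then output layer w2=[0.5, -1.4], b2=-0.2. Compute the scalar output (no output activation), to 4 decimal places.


z1[0] = (0.4)·(3) + (0.0)·(3) + 0.5 = 1.7
z1[1] = (1.3)·(3) + (-0.4)·(3) - 0.5 = 2.2
h = ReLU(z1) = [1.7, 2.2]
output = (0.5)·(1.7) + (-1.4)·(2.2) - 0.2 = -2.43

-2.43


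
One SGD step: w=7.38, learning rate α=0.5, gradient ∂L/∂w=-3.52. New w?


w_new = w - α·∇
= 7.38 - 0.5·-3.52
= 7.38 + 1.76
= 9.14

9.14


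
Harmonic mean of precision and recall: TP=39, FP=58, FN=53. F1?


Precision = 39/97 = 0.4021
Recall = 39/92 = 0.4239
F1 = 2·P·R/(P+R) = 2·TP/(2·TP+FP+FN) = 78/(78+58+53) = 78/189 = 0.4127

0.4127


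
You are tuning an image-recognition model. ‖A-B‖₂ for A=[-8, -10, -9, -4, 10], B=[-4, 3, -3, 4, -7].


d = √((-8+ 4)² + (-10-3)² + (-9+ 3)² + (-4-4)² + (10+ 7)²)
  = √(16 + 169 + 36 + 64 + 289)
  = √574 = 23.9583

23.9583


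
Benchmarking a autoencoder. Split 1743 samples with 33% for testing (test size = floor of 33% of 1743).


Test = ⌊1743·33/100⌋ = 575
Train = 1743 - 575 = 1168

Train: 1168, Test: 575


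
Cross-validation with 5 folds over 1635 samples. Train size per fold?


Fold size = 1635/5 = 327
Training per fold = 1635 - 327 = 1308

1308


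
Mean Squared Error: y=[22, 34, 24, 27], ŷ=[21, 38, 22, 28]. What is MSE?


Squared errors: (22-21)²=1, (34-38)²=16, (24-22)²=4, (27-28)²=1
Sum = 22
MSE = 22/4 = 11/2

11/2


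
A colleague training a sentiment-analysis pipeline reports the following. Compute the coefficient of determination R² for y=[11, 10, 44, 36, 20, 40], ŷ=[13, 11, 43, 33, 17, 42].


ȳ = 26.8333
SS_res = Σ(y-ŷ)² = 28
SS_tot = Σ(y-ȳ)² = 1132.83
R² = 1 - SS_res/SS_tot = 1 - 0.0247 = 0.9753

0.9753


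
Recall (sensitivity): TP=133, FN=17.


Recall = TP/(TP+FN)
= 133/(133+17)
= 133/150 = 88.67%

88.67%


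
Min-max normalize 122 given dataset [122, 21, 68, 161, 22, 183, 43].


min=21, max=183
(122-21)/(183-21) = 101/162 = 0.6235

0.6235


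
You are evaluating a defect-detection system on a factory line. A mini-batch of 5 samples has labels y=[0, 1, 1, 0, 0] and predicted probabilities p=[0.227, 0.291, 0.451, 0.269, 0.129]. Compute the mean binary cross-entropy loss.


L[0] = -ln(1-0.227) = -ln(0.773) = 0.2575
L[1] = -ln(0.291) = 1.2344
L[2] = -ln(0.451) = 0.7963
L[3] = -ln(1-0.269) = -ln(0.731) = 0.3133
L[4] = -ln(1-0.129) = -ln(0.871) = 0.1381
mean = (0.2575 + 1.2344 + 0.7963 + 0.3133 + 0.1381)/5 = 0.5479

0.5479


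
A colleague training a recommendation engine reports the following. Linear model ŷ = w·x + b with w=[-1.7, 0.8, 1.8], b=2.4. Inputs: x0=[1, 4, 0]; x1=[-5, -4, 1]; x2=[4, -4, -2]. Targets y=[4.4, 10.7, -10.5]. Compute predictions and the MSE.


ŷ0 = (-1.7)·(1) + (0.8)·(4) + (1.8)·(0) + 2.4 = 3.9
ŷ1 = (-1.7)·(-5) + (0.8)·(-4) + (1.8)·(1) + 2.4 = 9.5
ŷ2 = (-1.7)·(4) + (0.8)·(-4) + (1.8)·(-2) + 2.4 = -11.2
errors² = [0.25, 1.44, 0.49]
MSE = 2.1800/3 = 0.7267

0.7267


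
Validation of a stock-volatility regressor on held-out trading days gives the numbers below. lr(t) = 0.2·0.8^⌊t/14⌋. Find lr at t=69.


n_drops = ⌊69/14⌋ = 4
lr = 0.2·0.8^4 = 0.2·0.4096 = 0.08192

0.08192


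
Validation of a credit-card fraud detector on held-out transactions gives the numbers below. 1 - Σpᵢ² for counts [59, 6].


Probabilities: [59/65, 6/65] ≈ [0.9077, 0.0923]
Σpᵢ² = (3481 + 36)/65² = 3517/4225
Gini = 1 - Σpᵢ² = 1 - 3517/4225 = 0.1676

0.1676


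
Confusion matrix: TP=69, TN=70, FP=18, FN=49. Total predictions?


Total = TP + TN + FP + FN
= 69 + 70 + 18 + 49
= 206
(Predicted positive: 87, predicted negative: 119)

206


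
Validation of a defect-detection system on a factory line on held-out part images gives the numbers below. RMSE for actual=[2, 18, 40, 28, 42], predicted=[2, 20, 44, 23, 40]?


MSE = 49/5 = 9.8
RMSE = √(49/5) = 3.1305

3.1305


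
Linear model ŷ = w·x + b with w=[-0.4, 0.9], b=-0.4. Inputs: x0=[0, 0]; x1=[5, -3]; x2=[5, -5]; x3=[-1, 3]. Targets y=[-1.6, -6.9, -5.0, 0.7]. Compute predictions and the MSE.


ŷ0 = (-0.4)·(0) + (0.9)·(0) - 0.4 = -0.4
ŷ1 = (-0.4)·(5) + (0.9)·(-3) - 0.4 = -5.1
ŷ2 = (-0.4)·(5) + (0.9)·(-5) - 0.4 = -6.9
ŷ3 = (-0.4)·(-1) + (0.9)·(3) - 0.4 = 2.7
errors² = [1.44, 3.24, 3.61, 4.0]
MSE = 12.2900/4 = 3.0725

3.0725


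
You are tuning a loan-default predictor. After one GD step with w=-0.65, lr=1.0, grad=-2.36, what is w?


w_new = w - α·∇
= -0.65 - 1.0·-2.36
= -0.65 + 2.36
= 1.71

1.71


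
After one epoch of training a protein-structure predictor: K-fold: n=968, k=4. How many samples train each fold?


Fold size = 968/4 = 242
Training per fold = 968 - 242 = 726

726


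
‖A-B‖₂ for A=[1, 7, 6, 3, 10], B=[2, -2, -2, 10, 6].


d = √((1-2)² + (7+ 2)² + (6+ 2)² + (3-10)² + (10-6)²)
  = √(1 + 81 + 64 + 49 + 16)
  = √211 = 14.5258

14.5258


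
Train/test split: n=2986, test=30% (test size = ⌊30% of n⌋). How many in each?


Test = ⌊2986·30/100⌋ = 895
Train = 2986 - 895 = 2091

Train: 2091, Test: 895


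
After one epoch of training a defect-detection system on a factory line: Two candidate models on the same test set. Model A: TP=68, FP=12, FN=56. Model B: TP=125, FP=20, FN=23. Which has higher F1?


Model A: P=68/80=0.85, R=68/124=0.5484, F1=2PR/(P+R)=2TP/(2TP+FP+FN)=136/204=0.6667
Model B: P=125/145=0.8621, R=125/148=0.8446, F1=2PR/(P+R)=2TP/(2TP+FP+FN)=250/293=0.8532
0.6667 < 0.8532 → Model B

Model B


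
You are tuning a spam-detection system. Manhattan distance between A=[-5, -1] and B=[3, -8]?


d = |-5-3| + |-1+ 8|
  = 8 + 7
  = 15

15


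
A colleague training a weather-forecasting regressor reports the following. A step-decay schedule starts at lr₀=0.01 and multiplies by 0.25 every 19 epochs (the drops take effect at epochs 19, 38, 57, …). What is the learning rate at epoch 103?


n_drops = ⌊103/19⌋ = 5
lr = 0.01·0.25^5 = 0.01·0.0009765625 = 0.000009765625

0.000009765625


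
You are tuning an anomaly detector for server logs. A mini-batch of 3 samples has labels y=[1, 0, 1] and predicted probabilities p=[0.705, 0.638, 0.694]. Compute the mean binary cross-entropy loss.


L[0] = -ln(0.705) = 0.3496
L[1] = -ln(1-0.638) = -ln(0.362) = 1.0161
L[2] = -ln(0.694) = 0.3653
mean = (0.3496 + 1.0161 + 0.3653)/3 = 0.577

0.577


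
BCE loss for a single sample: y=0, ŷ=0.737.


BCE = -[y·ln(p) + (1-y)·ln(1-p)]
= -0 - 1·ln(1-0.737)
= -ln(0.263) = 1.3356

1.3356


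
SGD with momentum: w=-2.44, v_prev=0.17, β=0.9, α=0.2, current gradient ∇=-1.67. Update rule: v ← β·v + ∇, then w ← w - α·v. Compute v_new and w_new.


v_new = 0.9·0.17 - 1.67 = 0.153 - 1.67 = -1.517
w_new = -2.44 - 0.2·-1.517 = -2.44 + 0.3034 = -2.1366

v_new=-1.517, w_new=-2.1366


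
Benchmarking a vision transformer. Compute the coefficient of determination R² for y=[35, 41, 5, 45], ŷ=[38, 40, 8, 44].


ȳ = 31.5
SS_res = Σ(y-ŷ)² = 20
SS_tot = Σ(y-ȳ)² = 987
R² = 1 - SS_res/SS_tot = 1 - 0.0203 = 0.9797

0.9797


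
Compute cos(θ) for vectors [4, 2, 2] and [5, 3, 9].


A·B = 4·5 + 2·3 + 2·9 = 44
‖A‖ = √24 = 4.899, ‖B‖ = √115 = 10.7238
cos = 44/(√24·√115) = 44/√2760 = 0.8375

0.8375


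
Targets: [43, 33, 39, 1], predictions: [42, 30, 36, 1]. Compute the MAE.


Absolute errors: |43-42|=1, |33-30|=3, |39-36|=3, |1-1|=0
Sum = 7
MAE = 7/4 = 7/4

7/4


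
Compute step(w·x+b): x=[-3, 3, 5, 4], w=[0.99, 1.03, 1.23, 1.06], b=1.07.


z = (-3)·(0.99) + (3)·(1.03) + (5)·(1.23) + (4)·(1.06) + 1.07
  = 11.58
step(z) = 1 (z≥0)

1


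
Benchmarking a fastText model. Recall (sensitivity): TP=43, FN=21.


Recall = TP/(TP+FN)
= 43/(43+21)
= 43/64 = 67.19%

67.19%


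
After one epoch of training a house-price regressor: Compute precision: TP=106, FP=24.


Precision = TP/(TP+FP)
= 106/(106+24)
= 106/130 = 81.54%

81.54%


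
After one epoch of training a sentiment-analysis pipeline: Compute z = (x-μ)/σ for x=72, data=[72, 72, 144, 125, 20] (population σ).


μ = 86.6, σ = 43.889
z = (72 - 86.6)/43.889 = -0.3327

-0.3327


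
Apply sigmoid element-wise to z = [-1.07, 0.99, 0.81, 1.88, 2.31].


σ(-1.07) = 1/(1+e^1.07) = 0.2554
σ(0.99) = 1/(1+e^-0.99) = 0.7291
σ(0.81) = 1/(1+e^-0.81) = 0.6921
σ(1.88) = 1/(1+e^-1.88) = 0.8676
σ(2.31) = 1/(1+e^-2.31) = 0.9097
result = [0.2554, 0.7291, 0.6921, 0.8676, 0.9097]

[0.2554, 0.7291, 0.6921, 0.8676, 0.9097]


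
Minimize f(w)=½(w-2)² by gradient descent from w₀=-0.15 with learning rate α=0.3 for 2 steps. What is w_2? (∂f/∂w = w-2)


step 1: grad = -0.15-2 = -2.15; w = -0.15 - 0.3·(-2.15) = 0.495
step 2: grad = 0.495-2 = -1.505; w = 0.495 - 0.3·(-1.505) = 0.9465

0.9465


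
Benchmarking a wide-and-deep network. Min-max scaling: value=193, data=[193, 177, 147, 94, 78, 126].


min=78, max=193
(193-78)/(193-78) = 115/115 = 1.0

1.0


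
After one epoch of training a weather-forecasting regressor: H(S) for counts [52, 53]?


Probabilities: [52/105, 53/105] ≈ [0.4952, 0.5048]
H = -((52/105)·log₂(52/105) + (53/105)·log₂(53/105))
  = 0.9999 bits

0.9999 bits


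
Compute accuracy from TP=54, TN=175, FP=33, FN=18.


Accuracy = (TP+TN)/(TP+TN+FP+FN)
= (54+175)/(280)
= 229/280 = 81.79%

81.79%


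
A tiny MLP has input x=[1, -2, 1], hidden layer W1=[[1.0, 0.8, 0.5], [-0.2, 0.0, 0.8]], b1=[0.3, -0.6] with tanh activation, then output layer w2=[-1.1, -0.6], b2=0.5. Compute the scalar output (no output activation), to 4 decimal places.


z1[0] = (1.0)·(1) + (0.8)·(-2) + (0.5)·(1) + 0.3 = 0.2
z1[1] = (-0.2)·(1) + (0.0)·(-2) + (0.8)·(1) - 0.6 = 0.0
h = tanh(z1) = [0.1974, 0.0]
output = (-1.1)·(0.1974) + (-0.6)·(0.0) + 0.5 = 0.2829

0.2829


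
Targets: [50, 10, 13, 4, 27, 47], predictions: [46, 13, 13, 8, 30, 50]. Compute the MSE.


Squared errors: (50-46)²=16, (10-13)²=9, (13-13)²=0, (4-8)²=16, (27-30)²=9, (47-50)²=9
Sum = 59
MSE = 59/6 = 59/6

59/6


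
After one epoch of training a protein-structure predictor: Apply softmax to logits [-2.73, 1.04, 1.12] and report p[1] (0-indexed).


Exponentials: e^-2.73=0.0652, e^1.04=2.8292, e^1.12=3.0649
Sum = 5.9593
Softmax = [0.0109, 0.4748, 0.5143]
p[1] = 2.8292/5.9593 = 0.4748

0.4748


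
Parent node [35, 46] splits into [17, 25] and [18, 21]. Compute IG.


Parent = [35, 46], H_parent = 0.9867
H_left = 0.9737 (n=42), H_right = 0.9957 (n=39)
H_children = (42/81)·0.9737 + (39/81)·0.9957 = 0.9843
IG = 0.9867 - 0.9843 = 0.0024

0.0024


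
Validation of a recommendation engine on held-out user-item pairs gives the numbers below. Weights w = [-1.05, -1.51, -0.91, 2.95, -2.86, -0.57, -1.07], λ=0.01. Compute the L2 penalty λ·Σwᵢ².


‖w‖₂² = (-1.05)² + (-1.51)² + (-0.91)² + (2.95)² + (-2.86)² + (-0.57)² + (-1.07)²
     = 1.1025 + 2.2801 + 0.8281 + 8.7025 + 8.1796 + 0.3249 + 1.1449
     = 22.5626
λ·‖w‖₂² = 0.01·22.5626 = 0.225626

0.225626


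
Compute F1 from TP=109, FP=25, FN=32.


Precision = 109/134 = 0.8134
Recall = 109/141 = 0.773
F1 = 2·P·R/(P+R) = 2·TP/(2·TP+FP+FN) = 218/(218+25+32) = 218/275 = 0.7927

0.7927


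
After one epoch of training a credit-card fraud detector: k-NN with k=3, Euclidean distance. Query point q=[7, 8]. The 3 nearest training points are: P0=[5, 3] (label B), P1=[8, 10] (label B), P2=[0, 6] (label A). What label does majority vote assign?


d(q,P0) = 5.3852  (label B)
d(q,P1) = 2.2361  (label B)
d(q,P2) = 7.2801  (label A)
Votes: A=1, B=2
Majority → B

B


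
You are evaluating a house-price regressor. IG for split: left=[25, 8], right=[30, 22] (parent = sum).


Parent = [55, 30], H_parent = 0.9367
H_left = 0.799 (n=33), H_right = 0.9829 (n=52)
H_children = (33/85)·0.799 + (52/85)·0.9829 = 0.9115
IG = 0.9367 - 0.9115 = 0.0252

0.0252


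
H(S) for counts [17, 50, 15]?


Probabilities: [17/82, 50/82, 15/82] ≈ [0.2073, 0.6098, 0.1829]
H = -((17/82)·log₂(17/82) + (50/82)·log₂(50/82) + (15/82)·log₂(15/82))
  = 1.3541 bits

1.3541 bits


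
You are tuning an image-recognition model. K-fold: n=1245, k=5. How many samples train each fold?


Fold size = 1245/5 = 249
Training per fold = 1245 - 249 = 996

996


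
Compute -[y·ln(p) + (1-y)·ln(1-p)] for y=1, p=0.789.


BCE = -[y·ln(p) + (1-y)·ln(1-p)]
= -1·ln(0.789) - 0
= -ln(0.789) = 0.237

0.237


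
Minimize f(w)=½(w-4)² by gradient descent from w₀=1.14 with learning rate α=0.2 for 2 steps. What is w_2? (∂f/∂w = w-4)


step 1: grad = 1.14-4 = -2.86; w = 1.14 - 0.2·(-2.86) = 1.712
step 2: grad = 1.712-4 = -2.288; w = 1.712 - 0.2·(-2.288) = 2.1696

2.1696


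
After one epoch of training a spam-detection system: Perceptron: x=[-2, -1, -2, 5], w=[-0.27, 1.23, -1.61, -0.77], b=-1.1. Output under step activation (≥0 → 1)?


z = (-2)·(-0.27) + (-1)·(1.23) + (-2)·(-1.61) + (5)·(-0.77) - 1.1
  = -2.42
step(z) = 0 (z<0)

0


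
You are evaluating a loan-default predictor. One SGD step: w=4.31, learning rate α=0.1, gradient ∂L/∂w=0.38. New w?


w_new = w - α·∇
= 4.31 - 0.1·0.38
= 4.31 - 0.038
= 4.272

4.272


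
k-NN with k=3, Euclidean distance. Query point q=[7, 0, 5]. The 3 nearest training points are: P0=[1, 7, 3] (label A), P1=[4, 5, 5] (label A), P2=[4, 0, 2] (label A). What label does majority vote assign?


d(q,P0) = 9.434  (label A)
d(q,P1) = 5.831  (label A)
d(q,P2) = 4.2426  (label A)
Votes: A=3, B=0
Majority → A

A


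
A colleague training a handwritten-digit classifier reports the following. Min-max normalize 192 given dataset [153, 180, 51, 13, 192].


min=13, max=192
(192-13)/(192-13) = 179/179 = 1.0

1.0


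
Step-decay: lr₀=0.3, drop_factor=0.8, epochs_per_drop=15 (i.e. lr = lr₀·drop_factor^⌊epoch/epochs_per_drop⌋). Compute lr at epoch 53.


n_drops = ⌊53/15⌋ = 3
lr = 0.3·0.8^3 = 0.3·0.512 = 0.1536

0.1536


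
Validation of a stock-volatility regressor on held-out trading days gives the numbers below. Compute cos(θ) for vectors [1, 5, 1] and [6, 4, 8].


A·B = 1·6 + 5·4 + 1·8 = 34
‖A‖ = √27 = 5.1962, ‖B‖ = √116 = 10.7703
cos = 34/(√27·√116) = 34/√3132 = 0.6075

0.6075


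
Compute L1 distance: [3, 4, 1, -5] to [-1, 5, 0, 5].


d = |3+ 1| + |4-5| + |1-0| + |-5-5|
  = 4 + 1 + 1 + 10
  = 16

16


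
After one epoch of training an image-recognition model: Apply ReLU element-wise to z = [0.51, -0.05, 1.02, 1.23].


ReLU(0.51) = max(0, 0.51) = 0.51
ReLU(-0.05) = max(0, -0.05) = 0.0
ReLU(1.02) = max(0, 1.02) = 1.02
ReLU(1.23) = max(0, 1.23) = 1.23
result = [0.51, 0.0, 1.02, 1.23]

[0.51, 0.0, 1.02, 1.23]


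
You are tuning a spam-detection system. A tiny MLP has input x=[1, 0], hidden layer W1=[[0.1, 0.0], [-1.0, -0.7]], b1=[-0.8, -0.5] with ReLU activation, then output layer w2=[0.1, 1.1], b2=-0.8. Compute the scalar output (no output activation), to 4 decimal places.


z1[0] = (0.1)·(1) + (0.0)·(0) - 0.8 = -0.7
z1[1] = (-1.0)·(1) + (-0.7)·(0) - 0.5 = -1.5
h = ReLU(z1) = [0.0, 0.0]
output = (0.1)·(0.0) + (1.1)·(0.0) - 0.8 = -0.8

-0.8


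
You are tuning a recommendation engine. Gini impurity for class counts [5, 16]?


Probabilities: [5/21, 16/21] ≈ [0.2381, 0.7619]
Σpᵢ² = (25 + 256)/21² = 281/441
Gini = 1 - Σpᵢ² = 1 - 281/441 = 0.3628

0.3628


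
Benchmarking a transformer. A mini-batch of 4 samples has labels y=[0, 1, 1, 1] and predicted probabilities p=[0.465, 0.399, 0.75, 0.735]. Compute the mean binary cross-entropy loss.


L[0] = -ln(1-0.465) = -ln(0.535) = 0.6255
L[1] = -ln(0.399) = 0.9188
L[2] = -ln(0.75) = 0.2877
L[3] = -ln(0.735) = 0.3079
mean = (0.6255 + 0.9188 + 0.2877 + 0.3079)/4 = 0.535

0.535


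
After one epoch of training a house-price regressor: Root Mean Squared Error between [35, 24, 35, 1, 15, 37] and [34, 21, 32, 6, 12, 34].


MSE = 62/6 = 10.3333
RMSE = √(62/6) = 3.2146

3.2146


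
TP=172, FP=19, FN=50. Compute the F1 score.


Precision = 172/191 = 0.9005
Recall = 172/222 = 0.7748
F1 = 2·P·R/(P+R) = 2·TP/(2·TP+FP+FN) = 344/(344+19+50) = 344/413 = 0.8329

0.8329


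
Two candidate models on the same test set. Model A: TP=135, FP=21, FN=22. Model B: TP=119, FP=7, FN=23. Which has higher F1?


Model A: P=135/156=0.8654, R=135/157=0.8599, F1=2PR/(P+R)=2TP/(2TP+FP+FN)=270/313=0.8626
Model B: P=119/126=0.9444, R=119/142=0.838, F1=2PR/(P+R)=2TP/(2TP+FP+FN)=238/268=0.8881
0.8626 < 0.8881 → Model B

Model B


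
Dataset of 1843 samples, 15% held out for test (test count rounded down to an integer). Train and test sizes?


Test = ⌊1843·15/100⌋ = 276
Train = 1843 - 276 = 1567

Train: 1567, Test: 276


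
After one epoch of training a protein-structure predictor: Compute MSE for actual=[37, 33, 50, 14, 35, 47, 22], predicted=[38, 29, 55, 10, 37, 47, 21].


Squared errors: (37-38)²=1, (33-29)²=16, (50-55)²=25, (14-10)²=16, (35-37)²=4, (47-47)²=0, (22-21)²=1
Sum = 63
MSE = 63/7 = 9

9


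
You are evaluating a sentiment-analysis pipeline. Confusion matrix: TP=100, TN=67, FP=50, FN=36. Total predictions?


Total = TP + TN + FP + FN
= 100 + 67 + 50 + 36
= 253
(Predicted positive: 150, predicted negative: 103)

253


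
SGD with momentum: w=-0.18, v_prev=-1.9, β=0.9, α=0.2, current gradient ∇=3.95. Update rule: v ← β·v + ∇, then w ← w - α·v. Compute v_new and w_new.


v_new = 0.9·-1.9 + 3.95 = -1.71 + 3.95 = 2.24
w_new = -0.18 - 0.2·2.24 = -0.18 - 0.448 = -0.628

v_new=2.24, w_new=-0.628


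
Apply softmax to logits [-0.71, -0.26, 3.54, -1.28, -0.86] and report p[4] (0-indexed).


Exponentials: e^-0.71=0.4916, e^-0.26=0.7711, e^3.54=34.4669, e^-1.28=0.278, e^-0.86=0.4232
Sum = 36.4308
Softmax = [0.0135, 0.0212, 0.9461, 0.0076, 0.0116]
p[4] = 0.4232/36.4308 = 0.0116

0.0116


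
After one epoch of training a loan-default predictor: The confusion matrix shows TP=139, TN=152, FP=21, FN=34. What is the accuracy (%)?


Accuracy = (TP+TN)/(TP+TN+FP+FN)
= (139+152)/(346)
= 291/346 = 84.1%

84.1%


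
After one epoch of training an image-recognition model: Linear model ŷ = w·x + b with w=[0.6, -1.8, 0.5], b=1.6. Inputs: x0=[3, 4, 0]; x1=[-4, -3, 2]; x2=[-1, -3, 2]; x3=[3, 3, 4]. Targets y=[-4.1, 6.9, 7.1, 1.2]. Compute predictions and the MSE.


ŷ0 = (0.6)·(3) + (-1.8)·(4) + (0.5)·(0) + 1.6 = -3.8
ŷ1 = (0.6)·(-4) + (-1.8)·(-3) + (0.5)·(2) + 1.6 = 5.6
ŷ2 = (0.6)·(-1) + (-1.8)·(-3) + (0.5)·(2) + 1.6 = 7.4
ŷ3 = (0.6)·(3) + (-1.8)·(3) + (0.5)·(4) + 1.6 = -0.0
errors² = [0.09, 1.69, 0.09, 1.44]
MSE = 3.3100/4 = 0.8275

0.8275


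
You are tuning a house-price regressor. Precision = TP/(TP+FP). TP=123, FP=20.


Precision = TP/(TP+FP)
= 123/(123+20)
= 123/143 = 86.01%

86.01%


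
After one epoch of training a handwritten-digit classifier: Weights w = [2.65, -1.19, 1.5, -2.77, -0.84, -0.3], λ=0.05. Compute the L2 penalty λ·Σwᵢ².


‖w‖₂² = (2.65)² + (-1.19)² + (1.5)² + (-2.77)² + (-0.84)² + (-0.3)²
     = 7.0225 + 1.4161 + 2.25 + 7.6729 + 0.7056 + 0.09
     = 19.1571
λ·‖w‖₂² = 0.05·19.1571 = 0.957855

0.957855


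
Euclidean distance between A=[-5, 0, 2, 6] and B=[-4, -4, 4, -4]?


d = √((-5+ 4)² + (0+ 4)² + (2-4)² + (6+ 4)²)
  = √(1 + 16 + 4 + 100)
  = √121 = 11.0

11.0


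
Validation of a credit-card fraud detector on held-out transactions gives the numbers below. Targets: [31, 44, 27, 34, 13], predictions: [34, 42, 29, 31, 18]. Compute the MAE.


Absolute errors: |31-34|=3, |44-42|=2, |27-29|=2, |34-31|=3, |13-18|=5
Sum = 15
MAE = 15/5 = 3

3


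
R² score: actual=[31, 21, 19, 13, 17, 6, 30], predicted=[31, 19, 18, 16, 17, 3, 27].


ȳ = 19.5714
SS_res = Σ(y-ŷ)² = 32
SS_tot = Σ(y-ȳ)² = 475.71
R² = 1 - SS_res/SS_tot = 1 - 0.0673 = 0.9327

0.9327


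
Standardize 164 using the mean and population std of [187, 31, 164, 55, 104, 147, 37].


μ = 103.5714, σ = 59.228
z = (164 - 103.5714)/59.228 = 1.0203

1.0203


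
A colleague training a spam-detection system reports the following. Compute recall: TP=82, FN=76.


Recall = TP/(TP+FN)
= 82/(82+76)
= 82/158 = 51.9%

51.9%


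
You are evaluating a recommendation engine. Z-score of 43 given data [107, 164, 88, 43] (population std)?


μ = 100.5, σ = 43.4079
z = (43 - 100.5)/43.4079 = -1.3246

-1.3246


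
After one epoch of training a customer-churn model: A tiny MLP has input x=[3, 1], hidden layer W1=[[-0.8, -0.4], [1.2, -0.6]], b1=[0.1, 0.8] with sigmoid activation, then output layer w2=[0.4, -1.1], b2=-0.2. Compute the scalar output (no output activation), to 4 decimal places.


z1[0] = (-0.8)·(3) + (-0.4)·(1) + 0.1 = -2.7
z1[1] = (1.2)·(3) + (-0.6)·(1) + 0.8 = 3.8
h = sigmoid(z1) = [0.063, 0.9781]
output = (0.4)·(0.063) + (-1.1)·(0.9781) - 0.2 = -1.2507

-1.2507


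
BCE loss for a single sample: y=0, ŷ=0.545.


BCE = -[y·ln(p) + (1-y)·ln(1-p)]
= -0 - 1·ln(1-0.545)
= -ln(0.455) = 0.7875

0.7875


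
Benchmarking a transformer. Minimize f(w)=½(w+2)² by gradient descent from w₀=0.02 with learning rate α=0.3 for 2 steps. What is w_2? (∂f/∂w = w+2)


step 1: grad = 0.02+2 = 2.02; w = 0.02 - 0.3·(2.02) = -0.586
step 2: grad = -0.586+2 = 1.414; w = -0.586 - 0.3·(1.414) = -1.0102

-1.0102


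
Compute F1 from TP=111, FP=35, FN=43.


Precision = 111/146 = 0.7603
Recall = 111/154 = 0.7208
F1 = 2·P·R/(P+R) = 2·TP/(2·TP+FP+FN) = 222/(222+35+43) = 222/300 = 0.74

0.74


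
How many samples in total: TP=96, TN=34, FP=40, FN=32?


Total = TP + TN + FP + FN
= 96 + 34 + 40 + 32
= 202
(Predicted positive: 136, predicted negative: 66)

202


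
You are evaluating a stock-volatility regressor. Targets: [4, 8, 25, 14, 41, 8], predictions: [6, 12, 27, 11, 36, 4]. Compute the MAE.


Absolute errors: |4-6|=2, |8-12|=4, |25-27|=2, |14-11|=3, |41-36|=5, |8-4|=4
Sum = 20
MAE = 20/6 = 10/3

10/3


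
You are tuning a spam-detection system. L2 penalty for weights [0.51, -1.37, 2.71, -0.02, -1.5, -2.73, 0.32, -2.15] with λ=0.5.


‖w‖₂² = (0.51)² + (-1.37)² + (2.71)² + (-0.02)² + (-1.5)² + (-2.73)² + (0.32)² + (-2.15)²
     = 0.2601 + 1.8769 + 7.3441 + 0.0004 + 2.25 + 7.4529 + 0.1024 + 4.6225
     = 23.9093
λ·‖w‖₂² = 0.5·23.9093 = 11.95465

11.95465
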